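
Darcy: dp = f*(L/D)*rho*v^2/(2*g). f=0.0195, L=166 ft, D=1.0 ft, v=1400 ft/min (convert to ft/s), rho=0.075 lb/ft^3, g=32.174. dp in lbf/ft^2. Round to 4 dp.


v_fps = 1400/60 = 23.3333 ft/s
dp = 0.0195*(166/1.0)*0.075*23.3333^2/(2*32.174) = 2.0541 lbf/ft^2

2.0541 lbf/ft^2


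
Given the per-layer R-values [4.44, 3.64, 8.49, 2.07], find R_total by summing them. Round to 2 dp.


R_total = 4.44 + 3.64 + 8.49 + 2.07 = 18.64

18.64


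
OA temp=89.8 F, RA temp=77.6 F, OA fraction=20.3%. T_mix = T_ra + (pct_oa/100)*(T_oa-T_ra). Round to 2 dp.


T_mix = 77.6 + (20.3/100)*(89.8-77.6) = 80.08 F

80.08 F


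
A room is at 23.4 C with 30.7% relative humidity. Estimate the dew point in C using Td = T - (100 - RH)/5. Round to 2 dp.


Td = 23.4 - (100-30.7)/5 = 9.54 C

9.54 C


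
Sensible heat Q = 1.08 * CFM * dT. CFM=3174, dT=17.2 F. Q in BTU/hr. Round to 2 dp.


Q = 1.08 * 3174 * 17.2 = 58960.22 BTU/hr

58960.22 BTU/hr


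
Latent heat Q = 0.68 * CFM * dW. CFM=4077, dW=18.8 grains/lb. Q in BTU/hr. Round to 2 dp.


Q = 0.68 * 4077 * 18.8 = 52120.37 BTU/hr

52120.37 BTU/hr


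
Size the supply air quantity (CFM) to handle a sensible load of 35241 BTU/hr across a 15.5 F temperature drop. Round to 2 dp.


CFM = 35241 / (1.08 * 15.5) = 2105.20

2105.20 CFM


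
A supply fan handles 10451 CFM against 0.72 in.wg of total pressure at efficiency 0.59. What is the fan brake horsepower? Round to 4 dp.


BHP = 10451 * 0.72 / (6356 * 0.59) = 2.0066 hp

2.0066 hp


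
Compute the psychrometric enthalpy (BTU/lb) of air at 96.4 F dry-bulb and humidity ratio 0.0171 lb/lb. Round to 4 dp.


h = 0.24*96.4 + 0.0171*(1061+0.444*96.4) = 42.0110 BTU/lb

42.0110 BTU/lb


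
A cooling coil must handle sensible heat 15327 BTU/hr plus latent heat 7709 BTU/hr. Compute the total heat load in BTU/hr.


Qt = 15327 + 7709 = 23036 BTU/hr

23036 BTU/hr


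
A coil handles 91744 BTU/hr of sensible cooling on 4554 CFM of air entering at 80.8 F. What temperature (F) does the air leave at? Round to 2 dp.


dT = 91744/(1.08*4554) = 18.6535
T_leave = 80.8 - 18.6535 = 62.15 F

62.15 F


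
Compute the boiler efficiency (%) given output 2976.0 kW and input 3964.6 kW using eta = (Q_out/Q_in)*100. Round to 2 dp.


eta = (2976.0/3964.6)*100 = 75.06 %

75.06 %


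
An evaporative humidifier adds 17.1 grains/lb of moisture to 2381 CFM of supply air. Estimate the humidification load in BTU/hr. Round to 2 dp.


Q = 0.68 * 2381 * 17.1 = 27686.27 BTU/hr

27686.27 BTU/hr


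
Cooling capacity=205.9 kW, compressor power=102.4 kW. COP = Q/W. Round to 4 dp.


COP = 205.9 / 102.4 = 2.0107

2.0107


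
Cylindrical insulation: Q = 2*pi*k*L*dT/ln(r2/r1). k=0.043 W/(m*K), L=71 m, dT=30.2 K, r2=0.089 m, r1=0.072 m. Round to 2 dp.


Q = 2*pi*0.043*71*30.2/ln(0.089/0.072) = 2732.99 W

2732.99 W


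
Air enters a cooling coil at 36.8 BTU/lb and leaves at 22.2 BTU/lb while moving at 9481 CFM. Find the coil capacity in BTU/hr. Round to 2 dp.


Q = 4.5 * 9481 * (36.8 - 22.2) = 622901.70 BTU/hr

622901.70 BTU/hr


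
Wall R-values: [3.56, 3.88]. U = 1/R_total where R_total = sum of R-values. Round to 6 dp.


R_total = 3.56 + 3.88 = 7.44
U = 1/7.44 = 0.134409

0.134409


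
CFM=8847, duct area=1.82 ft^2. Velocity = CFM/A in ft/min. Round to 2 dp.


V = 8847 / 1.82 = 4860.99 ft/min

4860.99 ft/min


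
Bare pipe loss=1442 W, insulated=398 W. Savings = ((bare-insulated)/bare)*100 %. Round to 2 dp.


Savings = ((1442-398)/1442)*100 = 72.40 %

72.40 %


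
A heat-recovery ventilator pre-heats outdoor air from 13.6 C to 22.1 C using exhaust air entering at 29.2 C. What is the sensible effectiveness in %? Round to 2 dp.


eff = (22.1-13.6)/(29.2-13.6)*100 = 54.49 %

54.49 %


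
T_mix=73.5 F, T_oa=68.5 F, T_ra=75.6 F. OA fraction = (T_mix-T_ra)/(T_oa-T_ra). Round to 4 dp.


frac = (73.5 - 75.6) / (68.5 - 75.6) = 0.2958

0.2958


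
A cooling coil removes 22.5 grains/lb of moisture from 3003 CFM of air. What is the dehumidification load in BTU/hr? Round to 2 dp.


Q = 0.68 * 3003 * 22.5 = 45945.90 BTU/hr

45945.90 BTU/hr


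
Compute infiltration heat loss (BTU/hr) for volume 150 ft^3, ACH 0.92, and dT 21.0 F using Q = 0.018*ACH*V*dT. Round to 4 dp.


Q = 0.018 * 0.92 * 150 * 21.0 = 52.1640 BTU/hr

52.1640 BTU/hr


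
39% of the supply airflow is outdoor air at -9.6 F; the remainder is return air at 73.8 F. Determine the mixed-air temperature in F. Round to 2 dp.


T_mix = 0.39*(-9.6) + 0.61*73.8 = 41.27 F

41.27 F


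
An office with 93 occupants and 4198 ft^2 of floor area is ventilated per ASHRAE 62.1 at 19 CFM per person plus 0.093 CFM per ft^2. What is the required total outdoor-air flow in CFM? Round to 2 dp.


Total = 93*19 + 4198*0.093 = 2157.41 CFM

2157.41 CFM


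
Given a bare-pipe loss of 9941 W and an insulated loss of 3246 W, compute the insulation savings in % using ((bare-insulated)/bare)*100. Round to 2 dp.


Savings = ((9941-3246)/9941)*100 = 67.35 %

67.35 %


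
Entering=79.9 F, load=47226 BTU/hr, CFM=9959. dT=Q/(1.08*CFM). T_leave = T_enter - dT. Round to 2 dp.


dT = 47226/(1.08*9959) = 4.3908
T_leave = 79.9 - 4.3908 = 75.51 F

75.51 F


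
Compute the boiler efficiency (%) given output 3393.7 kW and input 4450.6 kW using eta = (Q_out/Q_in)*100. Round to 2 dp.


eta = (3393.7/4450.6)*100 = 76.25 %

76.25 %


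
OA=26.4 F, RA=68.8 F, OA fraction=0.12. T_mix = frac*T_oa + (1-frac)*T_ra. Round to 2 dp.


T_mix = 0.12*26.4 + 0.88*68.8 = 63.71 F

63.71 F


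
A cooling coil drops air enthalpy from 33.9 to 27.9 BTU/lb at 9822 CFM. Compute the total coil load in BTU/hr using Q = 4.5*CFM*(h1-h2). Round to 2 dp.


Q = 4.5 * 9822 * (33.9 - 27.9) = 265194.00 BTU/hr

265194.00 BTU/hr


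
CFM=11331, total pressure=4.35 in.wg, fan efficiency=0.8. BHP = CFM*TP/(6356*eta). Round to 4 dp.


BHP = 11331 * 4.35 / (6356 * 0.8) = 9.6936 hp

9.6936 hp


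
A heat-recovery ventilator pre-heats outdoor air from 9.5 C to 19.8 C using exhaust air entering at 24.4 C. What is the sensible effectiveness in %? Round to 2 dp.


eff = (19.8-9.5)/(24.4-9.5)*100 = 69.13 %

69.13 %


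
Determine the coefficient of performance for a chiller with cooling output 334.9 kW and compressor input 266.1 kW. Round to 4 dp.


COP = 334.9 / 266.1 = 1.2585

1.2585


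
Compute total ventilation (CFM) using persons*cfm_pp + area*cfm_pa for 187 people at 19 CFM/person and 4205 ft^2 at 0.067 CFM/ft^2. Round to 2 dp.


Total = 187*19 + 4205*0.067 = 3834.74 CFM

3834.74 CFM


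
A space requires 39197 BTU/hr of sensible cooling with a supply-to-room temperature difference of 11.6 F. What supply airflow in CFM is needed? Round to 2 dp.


CFM = 39197 / (1.08 * 11.6) = 3128.75

3128.75 CFM


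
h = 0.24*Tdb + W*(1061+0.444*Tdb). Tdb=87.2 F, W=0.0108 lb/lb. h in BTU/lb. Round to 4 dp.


h = 0.24*87.2 + 0.0108*(1061+0.444*87.2) = 32.8049 BTU/lb

32.8049 BTU/lb


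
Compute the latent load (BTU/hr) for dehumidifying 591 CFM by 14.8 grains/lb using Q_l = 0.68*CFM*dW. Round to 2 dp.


Q = 0.68 * 591 * 14.8 = 5947.82 BTU/hr

5947.82 BTU/hr


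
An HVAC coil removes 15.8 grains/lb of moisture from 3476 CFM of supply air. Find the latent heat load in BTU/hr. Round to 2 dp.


Q = 0.68 * 3476 * 15.8 = 37346.14 BTU/hr

37346.14 BTU/hr


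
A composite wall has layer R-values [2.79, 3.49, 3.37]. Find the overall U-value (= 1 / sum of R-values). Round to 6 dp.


R_total = 2.79 + 3.49 + 3.37 = 9.65
U = 1/9.65 = 0.103627

0.103627


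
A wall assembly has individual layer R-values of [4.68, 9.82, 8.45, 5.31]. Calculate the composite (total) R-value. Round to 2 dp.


R_total = 4.68 + 9.82 + 8.45 + 5.31 = 28.26

28.26


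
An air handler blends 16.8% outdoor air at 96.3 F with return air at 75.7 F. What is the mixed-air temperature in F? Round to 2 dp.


T_mix = 75.7 + (16.8/100)*(96.3-75.7) = 79.16 F

79.16 F


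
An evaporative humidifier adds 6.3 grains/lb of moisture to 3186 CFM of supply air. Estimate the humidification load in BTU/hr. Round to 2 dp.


Q = 0.68 * 3186 * 6.3 = 13648.82 BTU/hr

13648.82 BTU/hr


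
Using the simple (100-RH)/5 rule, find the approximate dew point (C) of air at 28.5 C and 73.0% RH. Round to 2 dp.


Td = 28.5 - (100-73.0)/5 = 23.10 C

23.10 C


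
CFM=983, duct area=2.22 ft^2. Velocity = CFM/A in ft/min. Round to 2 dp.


V = 983 / 2.22 = 442.79 ft/min

442.79 ft/min


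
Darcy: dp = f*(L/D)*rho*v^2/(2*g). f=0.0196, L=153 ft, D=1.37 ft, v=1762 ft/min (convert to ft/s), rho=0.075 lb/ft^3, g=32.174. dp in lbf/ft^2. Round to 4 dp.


v_fps = 1762/60 = 29.3667 ft/s
dp = 0.0196*(153/1.37)*0.075*29.3667^2/(2*32.174) = 2.2002 lbf/ft^2

2.2002 lbf/ft^2


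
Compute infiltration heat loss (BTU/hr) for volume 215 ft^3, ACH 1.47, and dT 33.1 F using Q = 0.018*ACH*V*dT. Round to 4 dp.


Q = 0.018 * 1.47 * 215 * 33.1 = 188.3026 BTU/hr

188.3026 BTU/hr


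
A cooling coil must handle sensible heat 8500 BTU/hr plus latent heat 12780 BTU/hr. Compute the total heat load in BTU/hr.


Qt = 8500 + 12780 = 21280 BTU/hr

21280 BTU/hr


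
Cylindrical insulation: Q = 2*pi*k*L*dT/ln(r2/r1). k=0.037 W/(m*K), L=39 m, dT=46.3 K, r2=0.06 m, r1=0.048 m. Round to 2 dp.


Q = 2*pi*0.037*39*46.3/ln(0.06/0.048) = 1881.23 W

1881.23 W


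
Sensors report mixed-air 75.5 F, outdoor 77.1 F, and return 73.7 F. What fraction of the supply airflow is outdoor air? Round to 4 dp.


frac = (75.5 - 73.7) / (77.1 - 73.7) = 0.5294

0.5294


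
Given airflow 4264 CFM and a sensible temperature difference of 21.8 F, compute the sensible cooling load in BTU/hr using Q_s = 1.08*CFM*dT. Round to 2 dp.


Q = 1.08 * 4264 * 21.8 = 100391.62 BTU/hr

100391.62 BTU/hr


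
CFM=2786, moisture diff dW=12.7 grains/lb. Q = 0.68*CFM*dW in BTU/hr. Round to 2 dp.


Q = 0.68 * 2786 * 12.7 = 24059.90 BTU/hr

24059.90 BTU/hr


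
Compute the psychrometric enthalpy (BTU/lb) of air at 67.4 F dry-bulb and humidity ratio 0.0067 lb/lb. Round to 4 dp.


h = 0.24*67.4 + 0.0067*(1061+0.444*67.4) = 23.4852 BTU/lb

23.4852 BTU/lb


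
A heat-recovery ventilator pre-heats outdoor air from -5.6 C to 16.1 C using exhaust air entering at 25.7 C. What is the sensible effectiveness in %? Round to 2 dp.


eff = (16.1-(-5.6))/(25.7-(-5.6))*100 = 69.33 %

69.33 %


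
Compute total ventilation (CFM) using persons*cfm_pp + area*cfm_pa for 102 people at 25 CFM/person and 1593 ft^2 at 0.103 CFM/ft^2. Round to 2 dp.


Total = 102*25 + 1593*0.103 = 2714.08 CFM

2714.08 CFM


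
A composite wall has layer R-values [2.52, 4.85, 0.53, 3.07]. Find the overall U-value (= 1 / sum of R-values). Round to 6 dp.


R_total = 2.52 + 4.85 + 0.53 + 3.07 = 10.97
U = 1/10.97 = 0.091158

0.091158


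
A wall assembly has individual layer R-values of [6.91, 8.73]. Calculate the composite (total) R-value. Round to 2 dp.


R_total = 6.91 + 8.73 = 15.64

15.64


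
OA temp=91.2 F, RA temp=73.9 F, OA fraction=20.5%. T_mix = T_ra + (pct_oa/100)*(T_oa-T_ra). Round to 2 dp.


T_mix = 73.9 + (20.5/100)*(91.2-73.9) = 77.45 F

77.45 F


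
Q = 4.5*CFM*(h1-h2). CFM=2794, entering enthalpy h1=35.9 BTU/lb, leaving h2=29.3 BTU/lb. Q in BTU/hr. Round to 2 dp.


Q = 4.5 * 2794 * (35.9 - 29.3) = 82981.80 BTU/hr

82981.80 BTU/hr


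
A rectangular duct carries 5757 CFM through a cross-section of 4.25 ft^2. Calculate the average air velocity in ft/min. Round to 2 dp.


V = 5757 / 4.25 = 1354.59 ft/min

1354.59 ft/min


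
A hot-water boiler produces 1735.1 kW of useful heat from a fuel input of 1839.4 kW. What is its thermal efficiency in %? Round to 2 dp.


eta = (1735.1/1839.4)*100 = 94.33 %

94.33 %


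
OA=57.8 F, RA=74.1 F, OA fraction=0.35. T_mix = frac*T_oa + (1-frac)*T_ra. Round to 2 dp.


T_mix = 0.35*57.8 + 0.65*74.1 = 68.40 F

68.40 F


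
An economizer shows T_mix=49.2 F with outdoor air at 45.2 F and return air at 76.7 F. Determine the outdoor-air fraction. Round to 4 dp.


frac = (49.2 - 76.7) / (45.2 - 76.7) = 0.8730

0.8730


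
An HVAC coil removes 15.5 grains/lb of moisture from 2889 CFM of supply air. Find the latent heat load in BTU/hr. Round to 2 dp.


Q = 0.68 * 2889 * 15.5 = 30450.06 BTU/hr

30450.06 BTU/hr


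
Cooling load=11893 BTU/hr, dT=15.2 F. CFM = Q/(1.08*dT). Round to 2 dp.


CFM = 11893 / (1.08 * 15.2) = 724.48

724.48 CFM


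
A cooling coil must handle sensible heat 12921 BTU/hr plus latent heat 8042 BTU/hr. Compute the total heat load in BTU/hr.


Qt = 12921 + 8042 = 20963 BTU/hr

20963 BTU/hr


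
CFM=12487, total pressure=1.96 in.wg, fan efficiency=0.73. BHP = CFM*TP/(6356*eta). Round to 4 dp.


BHP = 12487 * 1.96 / (6356 * 0.73) = 5.2748 hp

5.2748 hp


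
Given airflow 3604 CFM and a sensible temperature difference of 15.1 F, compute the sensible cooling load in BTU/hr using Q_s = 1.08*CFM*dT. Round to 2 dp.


Q = 1.08 * 3604 * 15.1 = 58774.03 BTU/hr

58774.03 BTU/hr


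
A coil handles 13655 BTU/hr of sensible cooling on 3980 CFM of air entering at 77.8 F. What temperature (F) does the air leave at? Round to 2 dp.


dT = 13655/(1.08*3980) = 3.1768
T_leave = 77.8 - 3.1768 = 74.62 F

74.62 F


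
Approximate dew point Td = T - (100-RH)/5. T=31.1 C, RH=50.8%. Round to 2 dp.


Td = 31.1 - (100-50.8)/5 = 21.26 C

21.26 C


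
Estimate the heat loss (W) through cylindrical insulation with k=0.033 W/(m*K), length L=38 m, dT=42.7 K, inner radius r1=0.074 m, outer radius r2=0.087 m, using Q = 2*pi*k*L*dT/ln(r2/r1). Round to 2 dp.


Q = 2*pi*0.033*38*42.7/ln(0.087/0.074) = 2078.79 W

2078.79 W


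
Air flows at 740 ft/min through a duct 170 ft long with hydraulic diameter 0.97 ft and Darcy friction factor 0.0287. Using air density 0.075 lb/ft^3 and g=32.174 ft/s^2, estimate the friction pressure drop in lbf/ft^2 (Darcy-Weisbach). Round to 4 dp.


v_fps = 740/60 = 12.3333 ft/s
dp = 0.0287*(170/0.97)*0.075*12.3333^2/(2*32.174) = 0.8918 lbf/ft^2

0.8918 lbf/ft^2


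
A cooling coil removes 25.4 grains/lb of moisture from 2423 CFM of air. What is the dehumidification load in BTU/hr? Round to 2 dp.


Q = 0.68 * 2423 * 25.4 = 41850.06 BTU/hr

41850.06 BTU/hr


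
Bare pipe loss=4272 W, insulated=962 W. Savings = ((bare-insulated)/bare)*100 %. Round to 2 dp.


Savings = ((4272-962)/4272)*100 = 77.48 %

77.48 %


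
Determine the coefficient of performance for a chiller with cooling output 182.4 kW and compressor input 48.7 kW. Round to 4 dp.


COP = 182.4 / 48.7 = 3.7454

3.7454


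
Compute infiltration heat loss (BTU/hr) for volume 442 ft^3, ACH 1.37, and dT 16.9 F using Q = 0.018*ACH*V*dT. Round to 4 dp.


Q = 0.018 * 1.37 * 442 * 16.9 = 184.2053 BTU/hr

184.2053 BTU/hr


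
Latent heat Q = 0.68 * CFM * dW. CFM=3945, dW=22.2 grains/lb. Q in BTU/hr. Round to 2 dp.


Q = 0.68 * 3945 * 22.2 = 59553.72 BTU/hr

59553.72 BTU/hr


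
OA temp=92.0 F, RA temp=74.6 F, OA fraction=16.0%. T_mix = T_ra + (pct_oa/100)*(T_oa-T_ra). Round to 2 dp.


T_mix = 74.6 + (16.0/100)*(92.0-74.6) = 77.38 F

77.38 F


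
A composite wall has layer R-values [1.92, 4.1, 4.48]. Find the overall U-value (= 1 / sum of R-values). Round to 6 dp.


R_total = 1.92 + 4.1 + 4.48 = 10.50
U = 1/10.50 = 0.095238

0.095238


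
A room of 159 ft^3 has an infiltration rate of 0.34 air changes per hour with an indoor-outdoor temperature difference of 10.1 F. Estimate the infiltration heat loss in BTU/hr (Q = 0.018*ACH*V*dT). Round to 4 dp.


Q = 0.018 * 0.34 * 159 * 10.1 = 9.8281 BTU/hr

9.8281 BTU/hr


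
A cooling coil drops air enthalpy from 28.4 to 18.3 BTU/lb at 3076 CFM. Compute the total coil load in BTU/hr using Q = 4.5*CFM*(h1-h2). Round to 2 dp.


Q = 4.5 * 3076 * (28.4 - 18.3) = 139804.20 BTU/hr

139804.20 BTU/hr


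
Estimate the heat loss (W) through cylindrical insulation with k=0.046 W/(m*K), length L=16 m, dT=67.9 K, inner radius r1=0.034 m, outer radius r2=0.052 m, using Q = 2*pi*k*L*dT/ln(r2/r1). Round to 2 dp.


Q = 2*pi*0.046*16*67.9/ln(0.052/0.034) = 739.02 W

739.02 W


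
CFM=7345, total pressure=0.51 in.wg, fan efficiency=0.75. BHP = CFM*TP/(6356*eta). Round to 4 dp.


BHP = 7345 * 0.51 / (6356 * 0.75) = 0.7858 hp

0.7858 hp


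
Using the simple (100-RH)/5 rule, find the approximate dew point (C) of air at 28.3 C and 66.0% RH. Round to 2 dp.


Td = 28.3 - (100-66.0)/5 = 21.50 C

21.50 C


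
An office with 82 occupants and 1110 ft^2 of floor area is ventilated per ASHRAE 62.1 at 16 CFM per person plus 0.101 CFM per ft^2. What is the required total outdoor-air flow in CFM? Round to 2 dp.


Total = 82*16 + 1110*0.101 = 1424.11 CFM

1424.11 CFM


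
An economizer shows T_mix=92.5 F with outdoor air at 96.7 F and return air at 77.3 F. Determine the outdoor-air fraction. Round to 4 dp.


frac = (92.5 - 77.3) / (96.7 - 77.3) = 0.7835

0.7835


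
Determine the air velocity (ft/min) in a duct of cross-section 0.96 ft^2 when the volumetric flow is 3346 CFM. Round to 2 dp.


V = 3346 / 0.96 = 3485.42 ft/min

3485.42 ft/min


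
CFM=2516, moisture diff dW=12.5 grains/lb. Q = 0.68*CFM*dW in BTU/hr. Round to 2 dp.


Q = 0.68 * 2516 * 12.5 = 21386.00 BTU/hr

21386.00 BTU/hr


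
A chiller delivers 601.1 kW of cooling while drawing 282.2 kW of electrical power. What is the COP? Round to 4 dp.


COP = 601.1 / 282.2 = 2.1300

2.1300


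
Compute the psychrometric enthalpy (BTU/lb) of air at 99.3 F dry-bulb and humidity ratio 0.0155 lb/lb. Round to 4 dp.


h = 0.24*99.3 + 0.0155*(1061+0.444*99.3) = 40.9609 BTU/lb

40.9609 BTU/lb


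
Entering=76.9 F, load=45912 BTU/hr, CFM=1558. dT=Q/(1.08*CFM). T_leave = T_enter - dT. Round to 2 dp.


dT = 45912/(1.08*1558) = 27.2857
T_leave = 76.9 - 27.2857 = 49.61 F

49.61 F


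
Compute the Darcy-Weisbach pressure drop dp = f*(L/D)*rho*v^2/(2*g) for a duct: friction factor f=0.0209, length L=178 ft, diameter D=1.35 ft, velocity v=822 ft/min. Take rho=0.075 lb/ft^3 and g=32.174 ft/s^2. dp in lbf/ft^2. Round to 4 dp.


v_fps = 822/60 = 13.7 ft/s
dp = 0.0209*(178/1.35)*0.075*13.7^2/(2*32.174) = 0.6028 lbf/ft^2

0.6028 lbf/ft^2


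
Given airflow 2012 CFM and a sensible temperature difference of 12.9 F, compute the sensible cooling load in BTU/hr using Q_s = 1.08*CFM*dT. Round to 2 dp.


Q = 1.08 * 2012 * 12.9 = 28031.18 BTU/hr

28031.18 BTU/hr


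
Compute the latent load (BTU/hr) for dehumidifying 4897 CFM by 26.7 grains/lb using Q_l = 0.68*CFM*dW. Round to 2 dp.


Q = 0.68 * 4897 * 26.7 = 88909.93 BTU/hr

88909.93 BTU/hr


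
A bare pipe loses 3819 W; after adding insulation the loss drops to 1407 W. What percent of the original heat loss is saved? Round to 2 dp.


Savings = ((3819-1407)/3819)*100 = 63.16 %

63.16 %


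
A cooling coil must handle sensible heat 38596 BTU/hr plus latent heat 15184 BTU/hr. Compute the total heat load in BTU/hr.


Qt = 38596 + 15184 = 53780 BTU/hr

53780 BTU/hr


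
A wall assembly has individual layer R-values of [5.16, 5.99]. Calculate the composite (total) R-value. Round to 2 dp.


R_total = 5.16 + 5.99 = 11.15

11.15


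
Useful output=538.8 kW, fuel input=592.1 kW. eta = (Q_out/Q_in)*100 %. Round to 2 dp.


eta = (538.8/592.1)*100 = 91.00 %

91.00 %


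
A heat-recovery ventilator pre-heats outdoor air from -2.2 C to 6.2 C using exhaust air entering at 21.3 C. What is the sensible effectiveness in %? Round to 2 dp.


eff = (6.2-(-2.2))/(21.3-(-2.2))*100 = 35.74 %

35.74 %


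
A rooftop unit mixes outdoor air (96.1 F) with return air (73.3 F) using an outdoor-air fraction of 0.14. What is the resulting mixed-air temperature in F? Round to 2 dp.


T_mix = 0.14*96.1 + 0.86*73.3 = 76.49 F

76.49 F


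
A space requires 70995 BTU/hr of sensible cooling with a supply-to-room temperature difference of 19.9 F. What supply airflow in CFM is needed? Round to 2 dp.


CFM = 70995 / (1.08 * 19.9) = 3303.32

3303.32 CFM


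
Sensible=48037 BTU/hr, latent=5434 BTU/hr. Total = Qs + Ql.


Qt = 48037 + 5434 = 53471 BTU/hr

53471 BTU/hr


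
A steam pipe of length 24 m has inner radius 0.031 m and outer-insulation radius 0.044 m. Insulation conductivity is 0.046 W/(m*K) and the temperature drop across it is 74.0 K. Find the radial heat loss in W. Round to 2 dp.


Q = 2*pi*0.046*24*74.0/ln(0.044/0.031) = 1465.76 W

1465.76 W


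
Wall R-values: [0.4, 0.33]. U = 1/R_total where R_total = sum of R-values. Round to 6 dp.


R_total = 0.4 + 0.33 = 0.73
U = 1/0.73 = 1.369863

1.369863


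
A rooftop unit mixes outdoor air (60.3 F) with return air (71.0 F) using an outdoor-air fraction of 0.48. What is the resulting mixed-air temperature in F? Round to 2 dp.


T_mix = 0.48*60.3 + 0.52*71.0 = 65.86 F

65.86 F


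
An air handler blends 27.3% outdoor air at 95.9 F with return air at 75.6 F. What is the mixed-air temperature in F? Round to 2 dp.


T_mix = 75.6 + (27.3/100)*(95.9-75.6) = 81.14 F

81.14 F


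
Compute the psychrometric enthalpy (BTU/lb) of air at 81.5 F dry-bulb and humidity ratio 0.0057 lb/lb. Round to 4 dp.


h = 0.24*81.5 + 0.0057*(1061+0.444*81.5) = 25.8140 BTU/lb

25.8140 BTU/lb


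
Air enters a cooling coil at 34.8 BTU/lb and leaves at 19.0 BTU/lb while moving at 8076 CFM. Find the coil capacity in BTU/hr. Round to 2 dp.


Q = 4.5 * 8076 * (34.8 - 19.0) = 574203.60 BTU/hr

574203.60 BTU/hr


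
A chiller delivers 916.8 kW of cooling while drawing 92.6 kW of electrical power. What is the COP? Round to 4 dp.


COP = 916.8 / 92.6 = 9.9006

9.9006


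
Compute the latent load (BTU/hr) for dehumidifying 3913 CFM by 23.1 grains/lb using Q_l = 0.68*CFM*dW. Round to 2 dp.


Q = 0.68 * 3913 * 23.1 = 61465.40 BTU/hr

61465.40 BTU/hr


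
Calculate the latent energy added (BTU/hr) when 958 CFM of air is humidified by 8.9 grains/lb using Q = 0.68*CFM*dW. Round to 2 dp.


Q = 0.68 * 958 * 8.9 = 5797.82 BTU/hr

5797.82 BTU/hr


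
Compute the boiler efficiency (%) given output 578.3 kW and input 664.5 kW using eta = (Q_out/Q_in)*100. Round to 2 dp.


eta = (578.3/664.5)*100 = 87.03 %

87.03 %


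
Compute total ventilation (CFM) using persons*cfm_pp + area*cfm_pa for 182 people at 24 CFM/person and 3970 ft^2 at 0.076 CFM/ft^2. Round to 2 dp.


Total = 182*24 + 3970*0.076 = 4669.72 CFM

4669.72 CFM


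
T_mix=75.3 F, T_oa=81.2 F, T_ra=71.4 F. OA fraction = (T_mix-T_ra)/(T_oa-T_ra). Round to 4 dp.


frac = (75.3 - 71.4) / (81.2 - 71.4) = 0.3980

0.3980


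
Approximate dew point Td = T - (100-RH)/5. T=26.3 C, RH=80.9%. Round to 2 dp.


Td = 26.3 - (100-80.9)/5 = 22.48 C

22.48 C


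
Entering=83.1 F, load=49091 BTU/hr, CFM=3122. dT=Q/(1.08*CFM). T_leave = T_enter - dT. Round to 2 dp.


dT = 49091/(1.08*3122) = 14.5595
T_leave = 83.1 - 14.5595 = 68.54 F

68.54 F


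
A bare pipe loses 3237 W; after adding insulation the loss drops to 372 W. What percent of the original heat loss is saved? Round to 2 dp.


Savings = ((3237-372)/3237)*100 = 88.51 %

88.51 %


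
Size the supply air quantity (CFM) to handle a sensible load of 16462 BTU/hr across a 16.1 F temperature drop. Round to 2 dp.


CFM = 16462 / (1.08 * 16.1) = 946.74

946.74 CFM


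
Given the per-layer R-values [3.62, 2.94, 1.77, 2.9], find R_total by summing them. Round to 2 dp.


R_total = 3.62 + 2.94 + 1.77 + 2.9 = 11.23

11.23


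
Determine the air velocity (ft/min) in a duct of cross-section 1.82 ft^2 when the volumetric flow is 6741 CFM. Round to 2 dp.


V = 6741 / 1.82 = 3703.85 ft/min

3703.85 ft/min


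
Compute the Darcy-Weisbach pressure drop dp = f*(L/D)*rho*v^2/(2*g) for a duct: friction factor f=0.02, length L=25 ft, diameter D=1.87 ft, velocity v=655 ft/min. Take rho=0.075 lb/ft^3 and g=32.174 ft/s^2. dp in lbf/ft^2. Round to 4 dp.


v_fps = 655/60 = 10.9167 ft/s
dp = 0.02*(25/1.87)*0.075*10.9167^2/(2*32.174) = 0.0371 lbf/ft^2

0.0371 lbf/ft^2


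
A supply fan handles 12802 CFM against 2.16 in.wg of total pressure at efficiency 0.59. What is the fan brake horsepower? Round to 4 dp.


BHP = 12802 * 2.16 / (6356 * 0.59) = 7.3739 hp

7.3739 hp


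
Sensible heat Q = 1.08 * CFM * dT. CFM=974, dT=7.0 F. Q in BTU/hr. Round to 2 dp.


Q = 1.08 * 974 * 7.0 = 7363.44 BTU/hr

7363.44 BTU/hr


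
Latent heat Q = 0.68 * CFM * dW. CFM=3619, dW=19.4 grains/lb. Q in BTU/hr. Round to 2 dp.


Q = 0.68 * 3619 * 19.4 = 47741.85 BTU/hr

47741.85 BTU/hr


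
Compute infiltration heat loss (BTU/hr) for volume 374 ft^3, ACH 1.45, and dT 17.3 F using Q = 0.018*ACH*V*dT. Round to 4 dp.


Q = 0.018 * 1.45 * 374 * 17.3 = 168.8722 BTU/hr

168.8722 BTU/hr


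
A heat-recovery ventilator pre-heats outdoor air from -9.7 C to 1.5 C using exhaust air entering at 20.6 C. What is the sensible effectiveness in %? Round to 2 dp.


eff = (1.5-(-9.7))/(20.6-(-9.7))*100 = 36.96 %

36.96 %


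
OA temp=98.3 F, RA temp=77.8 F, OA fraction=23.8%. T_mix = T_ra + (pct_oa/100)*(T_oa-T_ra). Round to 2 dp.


T_mix = 77.8 + (23.8/100)*(98.3-77.8) = 82.68 F

82.68 F


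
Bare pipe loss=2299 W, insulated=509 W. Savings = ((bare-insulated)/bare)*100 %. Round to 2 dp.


Savings = ((2299-509)/2299)*100 = 77.86 %

77.86 %


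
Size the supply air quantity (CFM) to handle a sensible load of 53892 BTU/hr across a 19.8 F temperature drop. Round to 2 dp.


CFM = 53892 / (1.08 * 19.8) = 2520.20

2520.20 CFM


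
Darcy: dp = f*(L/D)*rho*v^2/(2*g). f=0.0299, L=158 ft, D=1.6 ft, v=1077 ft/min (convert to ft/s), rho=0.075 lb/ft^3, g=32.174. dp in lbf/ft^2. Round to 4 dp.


v_fps = 1077/60 = 17.95 ft/s
dp = 0.0299*(158/1.6)*0.075*17.95^2/(2*32.174) = 1.1088 lbf/ft^2

1.1088 lbf/ft^2


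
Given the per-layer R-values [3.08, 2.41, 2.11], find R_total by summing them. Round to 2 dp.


R_total = 3.08 + 2.41 + 2.11 = 7.60

7.60


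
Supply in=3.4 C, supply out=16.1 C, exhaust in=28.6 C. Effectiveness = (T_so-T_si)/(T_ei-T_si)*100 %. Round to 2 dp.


eff = (16.1-3.4)/(28.6-3.4)*100 = 50.40 %

50.40 %


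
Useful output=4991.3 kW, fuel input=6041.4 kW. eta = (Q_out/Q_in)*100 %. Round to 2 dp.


eta = (4991.3/6041.4)*100 = 82.62 %

82.62 %


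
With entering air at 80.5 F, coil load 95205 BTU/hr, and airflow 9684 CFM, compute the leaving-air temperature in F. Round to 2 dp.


dT = 95205/(1.08*9684) = 9.1029
T_leave = 80.5 - 9.1029 = 71.40 F

71.40 F


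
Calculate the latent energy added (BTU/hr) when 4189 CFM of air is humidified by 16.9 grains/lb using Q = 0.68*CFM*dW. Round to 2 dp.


Q = 0.68 * 4189 * 16.9 = 48139.99 BTU/hr

48139.99 BTU/hr


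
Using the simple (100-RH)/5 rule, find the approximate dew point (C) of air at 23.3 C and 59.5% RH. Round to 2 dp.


Td = 23.3 - (100-59.5)/5 = 15.20 C

15.20 C


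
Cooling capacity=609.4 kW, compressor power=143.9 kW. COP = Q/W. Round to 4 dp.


COP = 609.4 / 143.9 = 4.2349

4.2349


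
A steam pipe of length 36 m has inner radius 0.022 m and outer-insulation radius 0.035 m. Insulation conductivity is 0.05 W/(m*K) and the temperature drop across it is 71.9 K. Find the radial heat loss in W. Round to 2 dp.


Q = 2*pi*0.05*36*71.9/ln(0.035/0.022) = 1751.37 W

1751.37 W


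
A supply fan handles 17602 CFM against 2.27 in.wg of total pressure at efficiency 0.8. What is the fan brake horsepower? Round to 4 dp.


BHP = 17602 * 2.27 / (6356 * 0.8) = 7.8580 hp

7.8580 hp


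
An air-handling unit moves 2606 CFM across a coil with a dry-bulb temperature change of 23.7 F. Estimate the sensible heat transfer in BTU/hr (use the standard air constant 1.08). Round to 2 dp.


Q = 1.08 * 2606 * 23.7 = 66703.18 BTU/hr

66703.18 BTU/hr


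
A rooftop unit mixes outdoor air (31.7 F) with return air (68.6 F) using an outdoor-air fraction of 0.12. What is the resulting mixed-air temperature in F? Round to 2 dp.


T_mix = 0.12*31.7 + 0.88*68.6 = 64.17 F

64.17 F


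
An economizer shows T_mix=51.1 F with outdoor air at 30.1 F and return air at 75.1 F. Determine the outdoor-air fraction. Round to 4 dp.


frac = (51.1 - 75.1) / (30.1 - 75.1) = 0.5333

0.5333


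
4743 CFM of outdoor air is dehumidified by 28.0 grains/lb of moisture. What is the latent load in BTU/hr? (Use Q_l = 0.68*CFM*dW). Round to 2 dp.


Q = 0.68 * 4743 * 28.0 = 90306.72 BTU/hr

90306.72 BTU/hr


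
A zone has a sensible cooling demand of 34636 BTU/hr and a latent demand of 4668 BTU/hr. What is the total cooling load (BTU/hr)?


Qt = 34636 + 4668 = 39304 BTU/hr

39304 BTU/hr


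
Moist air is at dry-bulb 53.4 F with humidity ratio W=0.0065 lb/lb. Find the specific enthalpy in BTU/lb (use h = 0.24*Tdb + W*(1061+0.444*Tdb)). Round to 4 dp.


h = 0.24*53.4 + 0.0065*(1061+0.444*53.4) = 19.8666 BTU/lb

19.8666 BTU/lb


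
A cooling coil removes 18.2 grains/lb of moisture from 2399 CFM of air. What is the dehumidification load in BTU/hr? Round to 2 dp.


Q = 0.68 * 2399 * 18.2 = 29690.02 BTU/hr

29690.02 BTU/hr


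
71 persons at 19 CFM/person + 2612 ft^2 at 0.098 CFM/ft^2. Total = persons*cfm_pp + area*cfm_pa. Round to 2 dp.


Total = 71*19 + 2612*0.098 = 1604.98 CFM

1604.98 CFM


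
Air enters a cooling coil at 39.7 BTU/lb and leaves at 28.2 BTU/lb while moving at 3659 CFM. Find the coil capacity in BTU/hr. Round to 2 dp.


Q = 4.5 * 3659 * (39.7 - 28.2) = 189353.25 BTU/hr

189353.25 BTU/hr


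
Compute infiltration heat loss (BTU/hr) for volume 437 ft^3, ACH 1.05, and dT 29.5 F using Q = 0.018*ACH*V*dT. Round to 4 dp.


Q = 0.018 * 1.05 * 437 * 29.5 = 243.6494 BTU/hr

243.6494 BTU/hr


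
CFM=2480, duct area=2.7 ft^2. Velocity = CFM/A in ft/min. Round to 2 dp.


V = 2480 / 2.7 = 918.52 ft/min

918.52 ft/min


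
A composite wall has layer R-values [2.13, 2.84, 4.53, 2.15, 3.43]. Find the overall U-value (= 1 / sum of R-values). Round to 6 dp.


R_total = 2.13 + 2.84 + 4.53 + 2.15 + 3.43 = 15.08
U = 1/15.08 = 0.066313

0.066313


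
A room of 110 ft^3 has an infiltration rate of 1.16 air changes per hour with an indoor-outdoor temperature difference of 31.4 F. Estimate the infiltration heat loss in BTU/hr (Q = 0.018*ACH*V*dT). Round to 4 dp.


Q = 0.018 * 1.16 * 110 * 31.4 = 72.1195 BTU/hr

72.1195 BTU/hr


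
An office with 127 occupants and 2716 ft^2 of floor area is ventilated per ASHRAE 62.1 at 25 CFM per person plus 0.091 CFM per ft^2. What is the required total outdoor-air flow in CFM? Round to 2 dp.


Total = 127*25 + 2716*0.091 = 3422.16 CFM

3422.16 CFM


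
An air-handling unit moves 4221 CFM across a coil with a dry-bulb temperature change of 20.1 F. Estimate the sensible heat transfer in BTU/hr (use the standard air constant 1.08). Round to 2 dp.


Q = 1.08 * 4221 * 20.1 = 91629.47 BTU/hr

91629.47 BTU/hr


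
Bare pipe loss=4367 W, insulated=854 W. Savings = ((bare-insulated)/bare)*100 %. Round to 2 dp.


Savings = ((4367-854)/4367)*100 = 80.44 %

80.44 %


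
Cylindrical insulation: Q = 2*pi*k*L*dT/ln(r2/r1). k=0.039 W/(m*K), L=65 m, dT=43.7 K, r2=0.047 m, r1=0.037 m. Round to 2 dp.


Q = 2*pi*0.039*65*43.7/ln(0.047/0.037) = 2909.54 W

2909.54 W


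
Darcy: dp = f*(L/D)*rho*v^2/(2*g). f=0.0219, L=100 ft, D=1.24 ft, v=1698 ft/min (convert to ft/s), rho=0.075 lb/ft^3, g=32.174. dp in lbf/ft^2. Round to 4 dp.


v_fps = 1698/60 = 28.3 ft/s
dp = 0.0219*(100/1.24)*0.075*28.3^2/(2*32.174) = 1.6486 lbf/ft^2

1.6486 lbf/ft^2


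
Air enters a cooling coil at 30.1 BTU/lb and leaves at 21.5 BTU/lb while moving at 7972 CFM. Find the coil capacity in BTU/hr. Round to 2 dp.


Q = 4.5 * 7972 * (30.1 - 21.5) = 308516.40 BTU/hr

308516.40 BTU/hr


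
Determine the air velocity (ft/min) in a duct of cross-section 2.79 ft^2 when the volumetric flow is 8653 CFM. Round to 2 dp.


V = 8653 / 2.79 = 3101.43 ft/min

3101.43 ft/min


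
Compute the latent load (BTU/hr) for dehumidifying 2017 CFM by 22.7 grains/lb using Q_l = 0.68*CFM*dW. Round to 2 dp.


Q = 0.68 * 2017 * 22.7 = 31134.41 BTU/hr

31134.41 BTU/hr


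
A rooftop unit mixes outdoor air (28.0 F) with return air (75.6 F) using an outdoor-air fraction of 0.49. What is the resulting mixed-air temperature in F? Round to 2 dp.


T_mix = 0.49*28.0 + 0.51*75.6 = 52.28 F

52.28 F


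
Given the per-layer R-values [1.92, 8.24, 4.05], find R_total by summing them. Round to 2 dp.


R_total = 1.92 + 8.24 + 4.05 = 14.21

14.21


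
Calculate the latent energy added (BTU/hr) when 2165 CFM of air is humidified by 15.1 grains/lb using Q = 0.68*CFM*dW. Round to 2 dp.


Q = 0.68 * 2165 * 15.1 = 22230.22 BTU/hr

22230.22 BTU/hr


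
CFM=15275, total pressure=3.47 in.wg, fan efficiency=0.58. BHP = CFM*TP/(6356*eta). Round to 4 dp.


BHP = 15275 * 3.47 / (6356 * 0.58) = 14.3780 hp

14.3780 hp


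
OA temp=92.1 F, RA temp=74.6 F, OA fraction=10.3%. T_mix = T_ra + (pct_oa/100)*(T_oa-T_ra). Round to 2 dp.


T_mix = 74.6 + (10.3/100)*(92.1-74.6) = 76.40 F

76.40 F


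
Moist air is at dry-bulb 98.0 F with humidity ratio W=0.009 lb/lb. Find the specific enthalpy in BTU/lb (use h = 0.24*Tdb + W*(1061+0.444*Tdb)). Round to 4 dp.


h = 0.24*98.0 + 0.009*(1061+0.444*98.0) = 33.4606 BTU/lb

33.4606 BTU/lb


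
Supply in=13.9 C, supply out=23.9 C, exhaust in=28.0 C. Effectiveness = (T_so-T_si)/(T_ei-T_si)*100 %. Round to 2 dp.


eff = (23.9-13.9)/(28.0-13.9)*100 = 70.92 %

70.92 %


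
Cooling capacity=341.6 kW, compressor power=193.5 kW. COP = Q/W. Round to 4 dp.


COP = 341.6 / 193.5 = 1.7654

1.7654


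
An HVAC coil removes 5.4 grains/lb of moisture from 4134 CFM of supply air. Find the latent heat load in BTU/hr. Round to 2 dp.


Q = 0.68 * 4134 * 5.4 = 15180.05 BTU/hr

15180.05 BTU/hr


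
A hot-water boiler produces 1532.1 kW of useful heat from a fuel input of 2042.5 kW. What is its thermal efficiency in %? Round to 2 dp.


eta = (1532.1/2042.5)*100 = 75.01 %

75.01 %


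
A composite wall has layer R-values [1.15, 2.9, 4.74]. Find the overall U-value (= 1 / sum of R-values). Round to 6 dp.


R_total = 1.15 + 2.9 + 4.74 = 8.79
U = 1/8.79 = 0.113766

0.113766


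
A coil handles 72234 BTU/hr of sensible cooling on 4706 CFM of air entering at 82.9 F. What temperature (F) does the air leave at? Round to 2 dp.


dT = 72234/(1.08*4706) = 14.2124
T_leave = 82.9 - 14.2124 = 68.69 F

68.69 F


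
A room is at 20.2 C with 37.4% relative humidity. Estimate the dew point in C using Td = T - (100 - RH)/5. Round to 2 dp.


Td = 20.2 - (100-37.4)/5 = 7.68 C

7.68 C


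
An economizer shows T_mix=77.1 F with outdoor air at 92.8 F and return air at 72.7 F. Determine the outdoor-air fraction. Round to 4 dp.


frac = (77.1 - 72.7) / (92.8 - 72.7) = 0.2189

0.2189


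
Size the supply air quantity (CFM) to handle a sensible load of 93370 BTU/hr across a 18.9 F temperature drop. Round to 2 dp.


CFM = 93370 / (1.08 * 18.9) = 4574.27

4574.27 CFM


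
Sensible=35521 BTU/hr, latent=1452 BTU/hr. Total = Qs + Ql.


Qt = 35521 + 1452 = 36973 BTU/hr

36973 BTU/hr


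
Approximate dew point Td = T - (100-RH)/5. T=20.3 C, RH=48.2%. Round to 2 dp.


Td = 20.3 - (100-48.2)/5 = 9.94 C

9.94 C


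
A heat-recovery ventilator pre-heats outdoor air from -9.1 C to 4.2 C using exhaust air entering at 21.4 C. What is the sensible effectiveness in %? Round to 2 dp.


eff = (4.2-(-9.1))/(21.4-(-9.1))*100 = 43.61 %

43.61 %


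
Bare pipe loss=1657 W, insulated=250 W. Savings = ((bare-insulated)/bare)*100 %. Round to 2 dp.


Savings = ((1657-250)/1657)*100 = 84.91 %

84.91 %


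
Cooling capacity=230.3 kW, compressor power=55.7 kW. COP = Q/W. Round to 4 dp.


COP = 230.3 / 55.7 = 4.1346

4.1346


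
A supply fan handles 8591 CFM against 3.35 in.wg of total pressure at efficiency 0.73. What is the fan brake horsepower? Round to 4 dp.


BHP = 8591 * 3.35 / (6356 * 0.73) = 6.2027 hp

6.2027 hp


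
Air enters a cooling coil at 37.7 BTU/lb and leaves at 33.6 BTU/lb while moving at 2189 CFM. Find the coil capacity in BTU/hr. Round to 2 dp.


Q = 4.5 * 2189 * (37.7 - 33.6) = 40387.05 BTU/hr

40387.05 BTU/hr


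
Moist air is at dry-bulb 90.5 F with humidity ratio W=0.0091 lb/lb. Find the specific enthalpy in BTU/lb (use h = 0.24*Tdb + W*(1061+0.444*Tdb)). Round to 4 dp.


h = 0.24*90.5 + 0.0091*(1061+0.444*90.5) = 31.7408 BTU/lb

31.7408 BTU/lb


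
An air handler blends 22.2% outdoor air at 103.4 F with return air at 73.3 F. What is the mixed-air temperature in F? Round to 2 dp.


T_mix = 73.3 + (22.2/100)*(103.4-73.3) = 79.98 F

79.98 F


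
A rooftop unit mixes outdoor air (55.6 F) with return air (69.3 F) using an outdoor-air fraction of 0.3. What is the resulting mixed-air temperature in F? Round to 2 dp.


T_mix = 0.3*55.6 + 0.7*69.3 = 65.19 F

65.19 F


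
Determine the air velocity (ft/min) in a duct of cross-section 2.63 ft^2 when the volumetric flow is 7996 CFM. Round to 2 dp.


V = 7996 / 2.63 = 3040.30 ft/min

3040.30 ft/min


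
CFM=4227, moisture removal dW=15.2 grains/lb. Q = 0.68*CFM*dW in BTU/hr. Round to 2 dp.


Q = 0.68 * 4227 * 15.2 = 43690.27 BTU/hr

43690.27 BTU/hr


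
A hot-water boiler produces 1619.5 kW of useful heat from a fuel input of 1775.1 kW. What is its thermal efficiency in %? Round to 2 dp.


eta = (1619.5/1775.1)*100 = 91.23 %

91.23 %


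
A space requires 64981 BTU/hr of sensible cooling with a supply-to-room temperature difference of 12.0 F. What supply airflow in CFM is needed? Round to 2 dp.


CFM = 64981 / (1.08 * 12.0) = 5013.97

5013.97 CFM


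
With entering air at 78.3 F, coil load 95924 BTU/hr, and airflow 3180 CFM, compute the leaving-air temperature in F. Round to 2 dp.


dT = 95924/(1.08*3180) = 27.9304
T_leave = 78.3 - 27.9304 = 50.37 F

50.37 F


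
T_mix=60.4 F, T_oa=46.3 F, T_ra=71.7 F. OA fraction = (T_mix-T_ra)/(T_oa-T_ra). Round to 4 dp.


frac = (60.4 - 71.7) / (46.3 - 71.7) = 0.4449

0.4449


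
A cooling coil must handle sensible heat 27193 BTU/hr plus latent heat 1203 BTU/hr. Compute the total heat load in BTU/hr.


Qt = 27193 + 1203 = 28396 BTU/hr

28396 BTU/hr


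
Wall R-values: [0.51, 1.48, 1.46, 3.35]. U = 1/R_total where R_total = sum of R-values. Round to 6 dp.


R_total = 0.51 + 1.48 + 1.46 + 3.35 = 6.80
U = 1/6.80 = 0.147059

0.147059


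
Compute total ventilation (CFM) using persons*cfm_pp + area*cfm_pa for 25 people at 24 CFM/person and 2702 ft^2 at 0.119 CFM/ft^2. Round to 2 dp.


Total = 25*24 + 2702*0.119 = 921.54 CFM

921.54 CFM


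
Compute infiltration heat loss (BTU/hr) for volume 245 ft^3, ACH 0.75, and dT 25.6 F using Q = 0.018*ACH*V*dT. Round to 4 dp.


Q = 0.018 * 0.75 * 245 * 25.6 = 84.6720 BTU/hr

84.6720 BTU/hr


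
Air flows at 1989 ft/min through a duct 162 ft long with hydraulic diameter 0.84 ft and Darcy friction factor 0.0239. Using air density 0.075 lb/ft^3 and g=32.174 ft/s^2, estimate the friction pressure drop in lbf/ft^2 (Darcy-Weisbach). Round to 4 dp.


v_fps = 1989/60 = 33.15 ft/s
dp = 0.0239*(162/0.84)*0.075*33.15^2/(2*32.174) = 5.9037 lbf/ft^2

5.9037 lbf/ft^2


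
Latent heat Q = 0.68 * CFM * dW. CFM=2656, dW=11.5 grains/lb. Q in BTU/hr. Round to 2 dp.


Q = 0.68 * 2656 * 11.5 = 20769.92 BTU/hr

20769.92 BTU/hr


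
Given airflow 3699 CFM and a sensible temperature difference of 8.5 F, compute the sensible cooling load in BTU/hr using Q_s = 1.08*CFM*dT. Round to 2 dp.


Q = 1.08 * 3699 * 8.5 = 33956.82 BTU/hr

33956.82 BTU/hr


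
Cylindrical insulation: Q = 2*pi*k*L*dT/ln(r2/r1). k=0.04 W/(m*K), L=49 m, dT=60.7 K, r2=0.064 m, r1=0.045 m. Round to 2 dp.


Q = 2*pi*0.04*49*60.7/ln(0.064/0.045) = 2122.32 W

2122.32 W
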